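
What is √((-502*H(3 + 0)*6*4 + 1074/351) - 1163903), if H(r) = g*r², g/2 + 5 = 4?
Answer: I*√1440441665/39 ≈ 973.16*I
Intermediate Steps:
g = -2 (g = -10 + 2*4 = -10 + 8 = -2)
H(r) = -2*r²
√((-502*H(3 + 0)*6*4 + 1074/351) - 1163903) = √((-502*-2*(3 + 0)²*6*4 + 1074/351) - 1163903) = √((-502*-2*3²*6*4 + 1074*(1/351)) - 1163903) = √((-502*-2*9*6*4 + 358/117) - 1163903) = √((-502*(-18*6)*4 + 358/117) - 1163903) = √((-(-54216)*4 + 358/117) - 1163903) = √((-502*(-432) + 358/117) - 1163903) = √((216864 + 358/117) - 1163903) = √(25373446/117 - 1163903) = √(-110803205/117) = I*√1440441665/39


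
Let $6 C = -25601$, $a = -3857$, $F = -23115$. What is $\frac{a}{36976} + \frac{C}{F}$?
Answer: $\frac{205847623}{2564100720} \approx 0.080281$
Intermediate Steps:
$C = - \frac{25601}{6}$ ($C = \frac{1}{6} \left(-25601\right) = - \frac{25601}{6} \approx -4266.8$)
$\frac{a}{36976} + \frac{C}{F} = - \frac{3857}{36976} - \frac{25601}{6 \left(-23115\right)} = \left(-3857\right) \frac{1}{36976} - - \frac{25601}{138690} = - \frac{3857}{36976} + \frac{25601}{138690} = \frac{205847623}{2564100720}$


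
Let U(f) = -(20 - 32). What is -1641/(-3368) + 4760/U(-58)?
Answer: 4012843/10104 ≈ 397.15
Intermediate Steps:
U(f) = 12 (U(f) = -1*(-12) = 12)
-1641/(-3368) + 4760/U(-58) = -1641/(-3368) + 4760/12 = -1641*(-1/3368) + 4760*(1/12) = 1641/3368 + 1190/3 = 4012843/10104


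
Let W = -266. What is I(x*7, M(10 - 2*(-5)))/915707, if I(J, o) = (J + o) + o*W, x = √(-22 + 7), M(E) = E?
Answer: -5300/915707 + 7*I*√15/915707 ≈ -0.0057879 + 2.9607e-5*I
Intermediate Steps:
x = I*√15 (x = √(-15) = I*√15 ≈ 3.873*I)
I(J, o) = J - 265*o (I(J, o) = (J + o) + o*(-266) = (J + o) - 266*o = J - 265*o)
I(x*7, M(10 - 2*(-5)))/915707 = ((I*√15)*7 - 265*(10 - 2*(-5)))/915707 = (7*I*√15 - 265*(10 - 1*(-10)))*(1/915707) = (7*I*√15 - 265*(10 + 10))*(1/915707) = (7*I*√15 - 265*20)*(1/915707) = (7*I*√15 - 5300)*(1/915707) = (-5300 + 7*I*√15)*(1/915707) = -5300/915707 + 7*I*√15/915707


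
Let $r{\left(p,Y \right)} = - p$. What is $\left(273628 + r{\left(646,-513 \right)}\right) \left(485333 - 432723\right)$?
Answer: $14361583020$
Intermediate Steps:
$\left(273628 + r{\left(646,-513 \right)}\right) \left(485333 - 432723\right) = \left(273628 - 646\right) \left(485333 - 432723\right) = \left(273628 - 646\right) 52610 = 272982 \cdot 52610 = 14361583020$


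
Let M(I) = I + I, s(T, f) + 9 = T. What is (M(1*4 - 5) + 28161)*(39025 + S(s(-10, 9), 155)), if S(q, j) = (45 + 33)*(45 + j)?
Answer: 1538185375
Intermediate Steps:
s(T, f) = -9 + T
S(q, j) = 3510 + 78*j (S(q, j) = 78*(45 + j) = 3510 + 78*j)
M(I) = 2*I
(M(1*4 - 5) + 28161)*(39025 + S(s(-10, 9), 155)) = (2*(1*4 - 5) + 28161)*(39025 + (3510 + 78*155)) = (2*(4 - 5) + 28161)*(39025 + (3510 + 12090)) = (2*(-1) + 28161)*(39025 + 15600) = (-2 + 28161)*54625 = 28159*54625 = 1538185375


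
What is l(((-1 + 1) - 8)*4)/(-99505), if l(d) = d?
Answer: 32/99505 ≈ 0.00032159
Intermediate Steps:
l(((-1 + 1) - 8)*4)/(-99505) = (((-1 + 1) - 8)*4)/(-99505) = ((0 - 8)*4)*(-1/99505) = -8*4*(-1/99505) = -32*(-1/99505) = 32/99505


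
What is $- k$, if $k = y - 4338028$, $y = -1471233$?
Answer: $5809261$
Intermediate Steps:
$k = -5809261$ ($k = -1471233 - 4338028 = -5809261$)
$- k = \left(-1\right) \left(-5809261\right) = 5809261$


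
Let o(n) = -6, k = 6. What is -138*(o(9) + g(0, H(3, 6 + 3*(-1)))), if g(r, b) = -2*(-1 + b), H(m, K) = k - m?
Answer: 1380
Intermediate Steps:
H(m, K) = 6 - m
g(r, b) = 2 - 2*b
-138*(o(9) + g(0, H(3, 6 + 3*(-1)))) = -138*(-6 + (2 - 2*(6 - 1*3))) = -138*(-6 + (2 - 2*(6 - 3))) = -138*(-6 + (2 - 2*3)) = -138*(-6 + (2 - 6)) = -138*(-6 - 4) = -138*(-10) = 1380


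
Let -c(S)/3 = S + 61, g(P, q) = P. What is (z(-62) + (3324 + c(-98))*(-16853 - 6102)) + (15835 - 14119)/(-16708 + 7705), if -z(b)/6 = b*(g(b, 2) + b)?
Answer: -236768556125/3001 ≈ -7.8897e+7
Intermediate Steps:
c(S) = -183 - 3*S (c(S) = -3*(S + 61) = -3*(61 + S) = -183 - 3*S)
z(b) = -12*b² (z(b) = -6*b*(b + b) = -6*b*2*b = -12*b²)
(z(-62) + (3324 + c(-98))*(-16853 - 6102)) + (15835 - 14119)/(-16708 + 7705) = (-12*(-62)² + (3324 + (-183 - 3*(-98)))*(-16853 - 6102)) + (15835 - 14119)/(-16708 + 7705) = (-12*3844 + (3324 + (-183 + 294))*(-22955)) + 1716/(-9003) = (-46128 + (3324 + 111)*(-22955)) + 1716*(-1/9003) = (-46128 + 3435*(-22955)) - 572/3001 = (-46128 - 78850425) - 572/3001 = -78896553 - 572/3001 = -236768556125/3001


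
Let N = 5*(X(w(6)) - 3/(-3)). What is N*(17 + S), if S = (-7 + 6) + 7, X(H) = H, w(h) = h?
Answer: 805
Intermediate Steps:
S = 6 (S = -1 + 7 = 6)
N = 35 (N = 5*(6 - 3/(-3)) = 5*(6 - 3*(-⅓)) = 5*(6 + 1) = 5*7 = 35)
N*(17 + S) = 35*(17 + 6) = 35*23 = 805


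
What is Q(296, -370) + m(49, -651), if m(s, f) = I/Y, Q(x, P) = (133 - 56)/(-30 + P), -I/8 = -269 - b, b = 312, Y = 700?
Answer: 2579/400 ≈ 6.4475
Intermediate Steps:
I = 4648 (I = -8*(-269 - 1*312) = -8*(-269 - 312) = -8*(-581) = 4648)
Q(x, P) = 77/(-30 + P)
m(s, f) = 166/25 (m(s, f) = 4648/700 = 4648*(1/700) = 166/25)
Q(296, -370) + m(49, -651) = 77/(-30 - 370) + 166/25 = 77/(-400) + 166/25 = 77*(-1/400) + 166/25 = -77/400 + 166/25 = 2579/400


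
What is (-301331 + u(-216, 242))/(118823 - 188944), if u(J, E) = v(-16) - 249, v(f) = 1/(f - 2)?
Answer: 5428441/1262178 ≈ 4.3008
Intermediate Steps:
v(f) = 1/(-2 + f)
u(J, E) = -4483/18 (u(J, E) = 1/(-2 - 16) - 249 = 1/(-18) - 249 = -1/18 - 249 = -4483/18)
(-301331 + u(-216, 242))/(118823 - 188944) = (-301331 - 4483/18)/(118823 - 188944) = -5428441/18/(-70121) = -5428441/18*(-1/70121) = 5428441/1262178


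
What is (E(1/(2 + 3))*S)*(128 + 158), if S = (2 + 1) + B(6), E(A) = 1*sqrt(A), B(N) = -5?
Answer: -572*sqrt(5)/5 ≈ -255.81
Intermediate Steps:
E(A) = sqrt(A)
S = -2 (S = (2 + 1) - 5 = 3 - 5 = -2)
(E(1/(2 + 3))*S)*(128 + 158) = (sqrt(1/(2 + 3))*(-2))*(128 + 158) = (sqrt(1/5)*(-2))*286 = ((sqrt(5)/5)*(-2))*286 = -2*sqrt(5)/5*286 = -572*sqrt(5)/5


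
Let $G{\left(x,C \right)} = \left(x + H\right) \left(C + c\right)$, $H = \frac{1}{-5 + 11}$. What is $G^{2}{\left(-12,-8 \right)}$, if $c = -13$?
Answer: $\frac{247009}{4} \approx 61752.0$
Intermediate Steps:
$H = \frac{1}{6} \approx 0.16667$
$G{\left(x,C \right)} = \left(-13 + C\right) \left(\frac{1}{6} + x\right)$ ($G{\left(x,C \right)} = \left(x + \frac{1}{6}\right) \left(C - 13\right) = \left(\frac{1}{6} + x\right) \left(-13 + C\right) = \left(-13 + C\right) \left(\frac{1}{6} + x\right)$)
$G^{2}{\left(-12,-8 \right)} = \left(- \frac{13}{6} - -156 + \frac{1}{6} \left(-8\right) - -96\right)^{2} = \left(- \frac{13}{6} + 156 - \frac{4}{3} + 96\right)^{2} = \left(\frac{497}{2}\right)^{2} = \frac{247009}{4}$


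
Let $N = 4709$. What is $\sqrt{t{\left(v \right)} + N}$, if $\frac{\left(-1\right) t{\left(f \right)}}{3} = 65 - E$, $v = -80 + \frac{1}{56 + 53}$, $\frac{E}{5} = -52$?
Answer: $\sqrt{3734} \approx 61.106$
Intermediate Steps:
$E = -260$ ($E = 5 \left(-52\right) = -260$)
$v = - \frac{8719}{109}$ ($v = -80 + \frac{1}{109} = - \frac{8719}{109} \approx -79.991$)
$t{\left(f \right)} = -975$ ($t{\left(f \right)} = - 3 \left(65 - -260\right) = - 3 \left(65 + 260\right) = \left(-3\right) 325 = -975$)
$\sqrt{t{\left(v \right)} + N} = \sqrt{-975 + 4709} = \sqrt{3734}$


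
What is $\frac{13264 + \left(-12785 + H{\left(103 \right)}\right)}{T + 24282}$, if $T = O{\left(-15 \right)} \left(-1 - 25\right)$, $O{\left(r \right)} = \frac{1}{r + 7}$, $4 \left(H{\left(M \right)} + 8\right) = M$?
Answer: $\frac{1987}{97141} \approx 0.020455$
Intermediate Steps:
$H{\left(M \right)} = -8 + \frac{M}{4}$
$O{\left(r \right)} = \frac{1}{7 + r}$
$T = \frac{13}{4}$ ($T = \frac{-1 - 25}{7 - 15} = \frac{1}{-8} \left(-26\right) = \left(- \frac{1}{8}\right) \left(-26\right) = \frac{13}{4} \approx 3.25$)
$\frac{13264 + \left(-12785 + H{\left(103 \right)}\right)}{T + 24282} = \frac{13264 + \left(-12785 + \left(-8 + \frac{1}{4} \cdot 103\right)\right)}{\frac{13}{4} + 24282} = \frac{13264 + \left(-12785 + \left(-8 + \frac{103}{4}\right)\right)}{\frac{97141}{4}} = \left(13264 + \left(-12785 + \frac{71}{4}\right)\right) \frac{4}{97141} = \left(13264 - \frac{51069}{4}\right) \frac{4}{97141} = \frac{1987}{4} \cdot \frac{4}{97141} = \frac{1987}{97141}$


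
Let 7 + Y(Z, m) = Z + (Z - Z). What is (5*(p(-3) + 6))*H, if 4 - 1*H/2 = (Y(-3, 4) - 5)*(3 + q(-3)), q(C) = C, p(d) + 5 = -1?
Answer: 0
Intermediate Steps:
p(d) = -6 (p(d) = -5 - 1 = -6)
Y(Z, m) = -7 + Z (Y(Z, m) = -7 + (Z + (Z - Z)) = -7 + (Z + 0) = -7 + Z)
H = 8 (H = 8 - 2*((-7 - 3) - 5)*(3 - 3) = 8 - 2*(-10 - 5)*0 = 8 - (-30)*0 = 8 - 2*0 = 8 + 0 = 8)
(5*(p(-3) + 6))*H = (5*(-6 + 6))*8 = (5*0)*8 = 0*8 = 0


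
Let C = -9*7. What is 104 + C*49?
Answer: -2983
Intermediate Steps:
C = -63
104 + C*49 = 104 - 63*49 = 104 - 3087 = -2983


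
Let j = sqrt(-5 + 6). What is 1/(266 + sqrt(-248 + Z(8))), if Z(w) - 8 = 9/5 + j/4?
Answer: 5320/1419879 - 2*I*sqrt(23795)/1419879 ≈ 0.0037468 - 0.00021728*I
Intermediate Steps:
j = 1 (j = sqrt(1) = 1)
Z(w) = 201/20 (Z(w) = 8 + (9/5 + 1/4) = 8 + 41/20 = 201/20)
1/(266 + sqrt(-248 + Z(8))) = 1/(266 + sqrt(-248 + 201/20)) = 1/(266 + sqrt(-4759/20)) = 1/(266 + I*sqrt(23795)/10)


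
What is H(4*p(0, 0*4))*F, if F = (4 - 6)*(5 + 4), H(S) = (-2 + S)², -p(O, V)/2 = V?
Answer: -72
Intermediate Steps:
p(O, V) = -2*V
F = -18 (F = -2*9 = -18)
H(4*p(0, 0*4))*F = (-2 + 4*(-0*4))²*(-18) = (-2 + 4*(-2*0))²*(-18) = (-2 + 4*0)²*(-18) = (-2 + 0)²*(-18) = (-2)²*(-18) = 4*(-18) = -72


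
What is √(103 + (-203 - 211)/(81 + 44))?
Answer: √62305/25 ≈ 9.9844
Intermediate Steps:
√(103 + (-203 - 211)/(81 + 44)) = √(103 - 414/125) = √(12461/125) = √62305/25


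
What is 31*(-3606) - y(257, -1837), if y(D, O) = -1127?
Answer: -110659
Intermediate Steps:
31*(-3606) - y(257, -1837) = 31*(-3606) - 1*(-1127) = -111786 + 1127 = -110659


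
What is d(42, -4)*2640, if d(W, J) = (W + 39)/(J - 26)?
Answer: -7128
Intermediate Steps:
d(W, J) = (39 + W)/(-26 + J)
d(42, -4)*2640 = ((39 + 42)/(-26 - 4))*2640 = (81/(-30))*2640 = -1/30*81*2640 = -27/10*2640 = -7128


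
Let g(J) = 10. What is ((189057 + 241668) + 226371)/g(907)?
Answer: 328548/5 ≈ 65710.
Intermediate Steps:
((189057 + 241668) + 226371)/g(907) = ((189057 + 241668) + 226371)/10 = (430725 + 226371)*(⅒) = 657096*(⅒) = 328548/5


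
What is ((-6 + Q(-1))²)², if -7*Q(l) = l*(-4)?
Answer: 4477456/2401 ≈ 1864.8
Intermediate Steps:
Q(l) = 4*l/7 (Q(l) = -l*(-4)/7 = -(-4)*l/7 = 4*l/7)
((-6 + Q(-1))²)² = ((-6 + (4/7)*(-1))²)² = ((-6 - 4/7)²)² = ((-46/7)²)² = (2116/49)² = 4477456/2401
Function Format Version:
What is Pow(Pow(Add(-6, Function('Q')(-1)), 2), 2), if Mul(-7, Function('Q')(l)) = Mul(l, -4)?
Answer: Rational(4477456, 2401) ≈ 1864.8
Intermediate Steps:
Function('Q')(l) = Mul(Rational(4, 7), l) (Function('Q')(l) = Mul(Rational(-1, 7), Mul(l, -4)) = Mul(Rational(-1, 7), Mul(-4, l)) = Mul(Rational(4, 7), l))
Pow(Pow(Add(-6, Function('Q')(-1)), 2), 2) = Pow(Pow(Add(-6, Mul(Rational(4, 7), -1)), 2), 2) = Pow(Pow(Add(-6, Rational(-4, 7)), 2), 2) = Pow(Pow(Rational(-46, 7), 2), 2) = Pow(Rational(2116, 49), 2) = Rational(4477456, 2401)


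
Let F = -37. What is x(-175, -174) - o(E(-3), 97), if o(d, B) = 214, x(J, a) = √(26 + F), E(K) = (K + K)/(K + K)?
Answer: -214 + I*√11 ≈ -214.0 + 3.3166*I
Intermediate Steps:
E(K) = 1 (E(K) = (2*K)/((2*K)) = (2*K)*(1/(2*K)) = 1)
x(J, a) = I*√11 (x(J, a) = √(26 - 37) = √(-11) = I*√11)
x(-175, -174) - o(E(-3), 97) = I*√11 - 1*214 = I*√11 - 214 = -214 + I*√11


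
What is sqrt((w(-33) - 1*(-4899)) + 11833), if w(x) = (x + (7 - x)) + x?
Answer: sqrt(16706) ≈ 129.25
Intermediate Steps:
w(x) = 7 + x
sqrt((w(-33) - 1*(-4899)) + 11833) = sqrt(((7 - 33) - 1*(-4899)) + 11833) = sqrt((-26 + 4899) + 11833) = sqrt(4873 + 11833) = sqrt(16706)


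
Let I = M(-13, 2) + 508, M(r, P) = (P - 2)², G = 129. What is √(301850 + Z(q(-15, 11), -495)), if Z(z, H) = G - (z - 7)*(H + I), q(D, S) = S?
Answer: √301927 ≈ 549.48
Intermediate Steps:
M(r, P) = (-2 + P)²
I = 508 (I = (-2 + 2)² + 508 = 0² + 508 = 0 + 508 = 508)
Z(z, H) = 129 - (-7 + z)*(508 + H) (Z(z, H) = 129 - (z - 7)*(H + 508) = 129 - (-7 + z)*(508 + H))
√(301850 + Z(q(-15, 11), -495)) = √(301850 + (3685 - 508*11 + 7*(-495) - 1*(-495)*11)) = √(301850 + (3685 - 5588 - 3465 + 5445)) = √(301850 + 77) = √301927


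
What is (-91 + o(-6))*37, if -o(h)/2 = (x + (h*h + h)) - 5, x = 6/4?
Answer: -5328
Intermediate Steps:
x = 3/2 (x = 6*(¼) = 3/2 ≈ 1.5000)
o(h) = 7 - 2*h - 2*h² (o(h) = -2*((3/2 + (h*h + h)) - 5) = -2*((3/2 + (h² + h)) - 5) = -2*((3/2 + (h + h²)) - 5) = -2*((3/2 + h + h²) - 5) = -2*(-7/2 + h + h²) = 7 - 2*h - 2*h²)
(-91 + o(-6))*37 = (-91 + (7 - 2*(-6) - 2*(-6)²))*37 = (-91 + (7 + 12 - 2*36))*37 = (-91 + (7 + 12 - 72))*37 = (-91 - 53)*37 = -144*37 = -5328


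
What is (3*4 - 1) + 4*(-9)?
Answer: -25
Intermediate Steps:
(3*4 - 1) + 4*(-9) = (12 - 1) - 36 = 11 - 36 = -25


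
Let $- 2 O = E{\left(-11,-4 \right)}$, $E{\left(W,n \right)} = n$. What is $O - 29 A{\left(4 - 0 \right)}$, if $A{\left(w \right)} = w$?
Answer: $-114$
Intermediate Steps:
$O = 2$ ($O = \left(- \frac{1}{2}\right) \left(-4\right) = 2$)
$O - 29 A{\left(4 - 0 \right)} = 2 - 29 \left(4 - 0\right) = 2 - 29 \left(4 + 0\right) = 2 - 116 = -114$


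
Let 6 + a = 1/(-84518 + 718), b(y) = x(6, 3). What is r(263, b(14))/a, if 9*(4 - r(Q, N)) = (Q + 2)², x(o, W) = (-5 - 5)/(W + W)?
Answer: 5881838200/4525209 ≈ 1299.8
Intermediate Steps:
x(o, W) = -5/W (x(o, W) = -10*1/(2*W) = -5/W)
b(y) = -5/3
r(Q, N) = 4 - (2 + Q)²/9 (r(Q, N) = 4 - (Q + 2)²/9 = 4 - (2 + Q)²/9)
a = -502801/83800 (a = -6 + 1/(-84518 + 718) = -6 + 1/(-83800) = -6 - 1/83800 = -502801/83800 ≈ -6.0000)
r(263, b(14))/a = (4 - (2 + 263)²/9)/(-502801/83800) = (4 - ⅑*265²)*(-83800/502801) = (4 - ⅑*70225)*(-83800/502801) = (4 - 70225/9)*(-83800/502801) = -70189/9*(-83800/502801) = 5881838200/4525209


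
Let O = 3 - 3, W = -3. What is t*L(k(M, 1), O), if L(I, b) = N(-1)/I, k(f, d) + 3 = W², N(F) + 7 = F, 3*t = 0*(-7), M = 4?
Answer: 0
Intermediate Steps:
t = 0 (t = (0*(-7))/3 = (⅓)*0 = 0)
N(F) = -7 + F
O = 0
k(f, d) = 6 (k(f, d) = -3 + (-3)² = -3 + 9 = 6)
L(I, b) = -8/I (L(I, b) = (-7 - 1)/I = -8/I)
t*L(k(M, 1), O) = 0*(-8/6) = 0*(-8*⅙) = 0*(-4/3) = 0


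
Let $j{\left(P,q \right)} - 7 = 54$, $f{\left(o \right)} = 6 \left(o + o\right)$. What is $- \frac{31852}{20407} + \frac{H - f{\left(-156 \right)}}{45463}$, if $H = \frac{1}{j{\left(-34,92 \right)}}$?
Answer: $- \frac{86002999485}{56593569901} \approx -1.5197$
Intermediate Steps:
$f{\left(o \right)} = 12 o$ ($f{\left(o \right)} = 6 \cdot 2 o = 12 o$)
$j{\left(P,q \right)} = 61$ ($j{\left(P,q \right)} = 7 + 54 = 61$)
$H = \frac{1}{61} \approx 0.016393$
$- \frac{31852}{20407} + \frac{H - f{\left(-156 \right)}}{45463} = - \frac{31852}{20407} + \frac{\frac{1}{61} - 12 \left(-156\right)}{45463} = \left(-31852\right) \frac{1}{20407} + \left(\frac{1}{61} - -1872\right) \frac{1}{45463} = - \frac{31852}{20407} + \left(\frac{1}{61} + 1872\right) \frac{1}{45463} = - \frac{31852}{20407} + \frac{114193}{61} \cdot \frac{1}{45463} = - \frac{31852}{20407} + \frac{114193}{2773243} = - \frac{86002999485}{56593569901}$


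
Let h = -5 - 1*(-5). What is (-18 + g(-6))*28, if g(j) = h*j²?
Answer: -504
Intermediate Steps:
h = 0 (h = -5 + 5 = 0)
g(j) = 0 (g(j) = 0*j² = 0)
(-18 + g(-6))*28 = (-18 + 0)*28 = -18*28 = -504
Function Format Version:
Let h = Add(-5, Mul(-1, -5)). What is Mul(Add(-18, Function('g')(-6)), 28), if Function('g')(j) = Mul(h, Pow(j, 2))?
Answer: -504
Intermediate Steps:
h = 0 (h = Add(-5, 5) = 0)
Function('g')(j) = 0 (Function('g')(j) = Mul(0, Pow(j, 2)) = 0)
Mul(Add(-18, Function('g')(-6)), 28) = Mul(Add(-18, 0), 28) = Mul(-18, 28) = -504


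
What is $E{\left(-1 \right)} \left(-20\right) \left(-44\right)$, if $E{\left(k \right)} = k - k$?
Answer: $0$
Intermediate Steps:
$E{\left(k \right)} = 0$
$E{\left(-1 \right)} \left(-20\right) \left(-44\right) = 0 \left(-20\right) \left(-44\right) = 0 \left(-44\right) = 0$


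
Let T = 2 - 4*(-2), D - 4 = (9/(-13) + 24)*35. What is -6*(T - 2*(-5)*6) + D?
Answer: 5197/13 ≈ 399.77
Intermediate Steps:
D = 10657/13 (D = 4 + (9/(-13) + 24)*35 = 4 + (9*(-1/13) + 24)*35 = 4 + (-9/13 + 24)*35 = 4 + (303/13)*35 = 4 + 10605/13 = 10657/13 ≈ 819.77)
T = 10 (T = 2 + 8 = 10)
-6*(T - 2*(-5)*6) + D = -6*(10 - 2*(-5)*6) + 10657/13 = -6*(10 + 10*6) + 10657/13 = -6*(10 + 60) + 10657/13 = -6*70 + 10657/13 = -420 + 10657/13 = 5197/13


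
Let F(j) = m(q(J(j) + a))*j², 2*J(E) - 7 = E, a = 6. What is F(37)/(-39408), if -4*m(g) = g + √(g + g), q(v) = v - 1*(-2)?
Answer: 6845/26272 + 1369*√15/78816 ≈ 0.32782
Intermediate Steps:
J(E) = 7/2 + E/2
q(v) = 2 + v (q(v) = v + 2 = 2 + v)
m(g) = -g/4 - √2*√g/4 (m(g) = -(g + √(g + g))/4 = -(g + √(2*g))/4 = -(g + √2*√g)/4 = -g/4 - √2*√g/4)
F(j) = j²*(-23/8 - j/8 - √2*√(23/2 + j/2)/4) (F(j) = (-(2 + ((7/2 + j/2) + 6))/4 - √2*√(2 + ((7/2 + j/2) + 6))/4)*j² = (-(2 + (19/2 + j/2))/4 - √2*√(2 + (19/2 + j/2))/4)*j² = (-(23/2 + j/2)/4 - √2*√(23/2 + j/2)/4)*j² = ((-23/8 - j/8) - √2*√(23/2 + j/2)/4)*j² = (-23/8 - j/8 - √2*√(23/2 + j/2)/4)*j² = j²*(-23/8 - j/8 - √2*√(23/2 + j/2)/4))
F(37)/(-39408) = ((⅛)*37²*(-23 - 1*37 - 2*√(23 + 37)))/(-39408) = ((⅛)*1369*(-23 - 37 - 4*√15))*(-1/39408) = ((⅛)*1369*(-60 - 4*√15))*(-1/39408) = (-20535/2 - 1369*√15/2)*(-1/39408) = 6845/26272 + 1369*√15/78816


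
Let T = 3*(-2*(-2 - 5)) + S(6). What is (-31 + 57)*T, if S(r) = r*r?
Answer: 2028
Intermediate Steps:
S(r) = r**2
T = 78 (T = 3*(-2*(-2 - 5)) + 6**2 = 3*(-2*(-7)) + 36 = 3*14 + 36 = 42 + 36 = 78)
(-31 + 57)*T = (-31 + 57)*78 = 26*78 = 2028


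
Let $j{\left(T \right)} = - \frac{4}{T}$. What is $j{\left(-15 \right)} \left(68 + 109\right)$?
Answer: $\frac{236}{5} \approx 47.2$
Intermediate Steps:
$j{\left(-15 \right)} \left(68 + 109\right) = - \frac{4}{-15} \left(68 + 109\right) = \left(-4\right) \left(- \frac{1}{15}\right) 177 = \frac{4}{15} \cdot 177 = \frac{236}{5}$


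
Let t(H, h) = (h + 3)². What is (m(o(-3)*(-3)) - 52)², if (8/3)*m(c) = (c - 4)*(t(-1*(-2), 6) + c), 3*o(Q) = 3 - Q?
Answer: 1776889/16 ≈ 1.1106e+5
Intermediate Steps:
o(Q) = 1 - Q/3 (o(Q) = (3 - Q)/3 = 1 - Q/3)
t(H, h) = (3 + h)²
m(c) = 3*(-4 + c)*(81 + c)/8 (m(c) = 3*((c - 4)*((3 + 6)² + c))/8 = 3*((-4 + c)*(9² + c))/8 = 3*((-4 + c)*(81 + c))/8 = 3*(-4 + c)*(81 + c)/8)
(m(o(-3)*(-3)) - 52)² = ((-243/2 + 3*((1 - ⅓*(-3))*(-3))²/8 + 231*((1 - ⅓*(-3))*(-3))/8) - 52)² = ((-243/2 + 3*((1 + 1)*(-3))²/8 + 231*((1 + 1)*(-3))/8) - 52)² = ((-243/2 + 3*(2*(-3))²/8 + 231*(2*(-3))/8) - 52)² = ((-243/2 + (3/8)*(-6)² + (231/8)*(-6)) - 52)² = ((-243/2 + (3/8)*36 - 693/4) - 52)² = ((-243/2 + 27/2 - 693/4) - 52)² = (-1125/4 - 52)² = (-1333/4)² = 1776889/16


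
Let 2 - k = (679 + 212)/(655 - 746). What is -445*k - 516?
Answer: -524441/91 ≈ -5763.1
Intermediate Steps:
k = 1073/91 (k = 2 - (679 + 212)/(655 - 746) = 2 - 891/(-91) = 2 - 891*(-1)/91 = 2 - 1*(-891/91) = 2 + 891/91 = 1073/91 ≈ 11.791)
-445*k - 516 = -445*1073/91 - 516 = -477485/91 - 516 = -524441/91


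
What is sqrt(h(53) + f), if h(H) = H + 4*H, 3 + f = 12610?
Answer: 2*sqrt(3218) ≈ 113.45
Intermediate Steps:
f = 12607 (f = -3 + 12610 = 12607)
h(H) = 5*H
sqrt(h(53) + f) = sqrt(5*53 + 12607) = sqrt(265 + 12607) = sqrt(12872) = 2*sqrt(3218)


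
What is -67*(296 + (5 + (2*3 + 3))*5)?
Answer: -24522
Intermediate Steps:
-67*(296 + (5 + (2*3 + 3))*5) = -67*(296 + (5 + (6 + 3))*5) = -67*(296 + (5 + 9)*5) = -67*(296 + 14*5) = -67*(296 + 70) = -67*366 = -24522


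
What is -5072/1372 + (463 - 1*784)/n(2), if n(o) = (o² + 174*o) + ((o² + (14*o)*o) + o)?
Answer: -211685/47334 ≈ -4.4722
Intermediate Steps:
n(o) = 16*o² + 175*o (n(o) = (o² + 174*o) + ((o² + 14*o²) + o) = (o² + 174*o) + (15*o² + o) = (o² + 174*o) + (o + 15*o²) = 16*o² + 175*o)
-5072/1372 + (463 - 1*784)/n(2) = -5072/1372 + (463 - 1*784)/((2*(175 + 16*2))) = -5072*1/1372 + (463 - 784)/((2*(175 + 32))) = -1268/343 - 321/(2*207) = -1268/343 - 321/414 = -1268/343 - 321*1/414 = -1268/343 - 107/138 = -211685/47334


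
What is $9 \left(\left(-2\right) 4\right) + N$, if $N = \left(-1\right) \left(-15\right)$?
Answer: $-57$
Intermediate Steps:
$N = 15$
$9 \left(\left(-2\right) 4\right) + N = 9 \left(\left(-2\right) 4\right) + 15 = 9 \left(-8\right) + 15 = -72 + 15 = -57$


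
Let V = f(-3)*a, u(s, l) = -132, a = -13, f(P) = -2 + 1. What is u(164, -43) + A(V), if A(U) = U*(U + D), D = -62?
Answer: -769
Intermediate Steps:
f(P) = -1
V = 13 (V = -1*(-13) = 13)
A(U) = U*(-62 + U) (A(U) = U*(U - 62) = U*(-62 + U))
u(164, -43) + A(V) = -132 + 13*(-62 + 13) = -132 + 13*(-49) = -132 - 637 = -769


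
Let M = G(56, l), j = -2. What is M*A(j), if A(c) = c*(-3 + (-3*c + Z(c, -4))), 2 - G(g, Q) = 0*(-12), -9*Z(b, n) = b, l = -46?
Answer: -116/9 ≈ -12.889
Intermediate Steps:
Z(b, n) = -b/9
G(g, Q) = 2 (G(g, Q) = 2 - 0*(-12) = 2 - 1*0 = 2 + 0 = 2)
M = 2
A(c) = c*(-3 - 28*c/9) (A(c) = c*(-3 + (-3*c - c/9)) = c*(-3 - 28*c/9))
M*A(j) = 2*(-⅑*(-2)*(27 + 28*(-2))) = 2*(-⅑*(-2)*(27 - 56)) = 2*(-⅑*(-2)*(-29)) = 2*(-58/9) = -116/9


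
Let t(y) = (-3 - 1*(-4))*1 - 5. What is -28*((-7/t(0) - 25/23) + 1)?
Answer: -1071/23 ≈ -46.565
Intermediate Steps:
t(y) = -4 (t(y) = (-3 + 4)*1 - 5 = 1*1 - 5 = 1 - 5 = -4)
-28*((-7/t(0) - 25/23) + 1) = -28*((-7/(-4) - 25/23) + 1) = -28*((-7*(-1/4) - 25*1/23) + 1) = -28*((7/4 - 25/23) + 1) = -28*(61/92 + 1) = -28*153/92 = -1071/23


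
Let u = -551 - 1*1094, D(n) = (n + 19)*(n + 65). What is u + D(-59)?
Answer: -1885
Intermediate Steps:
D(n) = (19 + n)*(65 + n)
u = -1645 (u = -551 - 1094 = -1645)
u + D(-59) = -1645 + (1235 + (-59)² + 84*(-59)) = -1645 + (1235 + 3481 - 4956) = -1645 - 240 = -1885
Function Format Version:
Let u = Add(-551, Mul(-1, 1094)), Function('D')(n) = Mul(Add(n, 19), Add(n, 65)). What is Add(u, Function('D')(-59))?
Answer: -1885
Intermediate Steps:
Function('D')(n) = Mul(Add(19, n), Add(65, n))
u = -1645 (u = Add(-551, -1094) = -1645)
Add(u, Function('D')(-59)) = Add(-1645, Add(1235, Pow(-59, 2), Mul(84, -59))) = Add(-1645, Add(1235, 3481, -4956)) = Add(-1645, -240) = -1885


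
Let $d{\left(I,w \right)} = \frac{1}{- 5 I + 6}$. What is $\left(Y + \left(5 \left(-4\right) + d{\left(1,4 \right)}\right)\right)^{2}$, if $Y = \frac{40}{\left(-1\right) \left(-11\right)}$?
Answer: $\frac{28561}{121} \approx 236.04$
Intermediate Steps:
$d{\left(I,w \right)} = \frac{1}{6 - 5 I}$
$Y = \frac{40}{11} \approx 3.6364$
$\left(Y + \left(5 \left(-4\right) + d{\left(1,4 \right)}\right)\right)^{2} = \left(\frac{40}{11} - \left(20 + \frac{1}{-6 + 5 \cdot 1}\right)\right)^{2} = \left(\frac{40}{11} - \left(20 + \frac{1}{-6 + 5}\right)\right)^{2} = \left(\frac{40}{11} - 19\right)^{2} = \left(- \frac{169}{11}\right)^{2} = \frac{28561}{121}$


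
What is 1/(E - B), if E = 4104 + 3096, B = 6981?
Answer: 1/219 ≈ 0.0045662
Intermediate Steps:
E = 7200
1/(E - B) = 1/(7200 - 1*6981) = 1/(7200 - 6981) = 1/219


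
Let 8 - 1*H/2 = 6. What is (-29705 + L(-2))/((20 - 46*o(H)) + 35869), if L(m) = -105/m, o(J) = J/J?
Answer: -59305/71686 ≈ -0.82729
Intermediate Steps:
H = 4 (H = 16 - 2*6 = 16 - 12 = 4)
o(J) = 1
(-29705 + L(-2))/((20 - 46*o(H)) + 35869) = (-29705 - 105/(-2))/((20 - 46*1) + 35869) = (-29705 - 105*(-1/2))/((20 - 46) + 35869) = (-29705 + 105/2)/(-26 + 35869) = -59305/2/35843 = -59305/2*1/35843 = -59305/71686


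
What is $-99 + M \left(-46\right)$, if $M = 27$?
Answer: $-1341$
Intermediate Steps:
$-99 + M \left(-46\right) = -99 + 27 \left(-46\right) = -99 - 1242 = -1341$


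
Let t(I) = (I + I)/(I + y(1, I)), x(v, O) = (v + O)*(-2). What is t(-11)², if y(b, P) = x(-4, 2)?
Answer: 484/49 ≈ 9.8775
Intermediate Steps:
x(v, O) = -2*O - 2*v (x(v, O) = (O + v)*(-2) = -2*O - 2*v)
y(b, P) = 4 (y(b, P) = -2*2 - 2*(-4) = -4 + 8 = 4)
t(I) = 2*I/(4 + I) (t(I) = (I + I)/(I + 4) = (2*I)/(4 + I) = 2*I/(4 + I))
t(-11)² = (2*(-11)/(4 - 11))² = (2*(-11)/(-7))² = (2*(-11)*(-⅐))² = (22/7)² = 484/49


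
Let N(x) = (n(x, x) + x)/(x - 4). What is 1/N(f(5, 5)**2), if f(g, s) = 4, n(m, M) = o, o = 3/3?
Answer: 12/17 ≈ 0.70588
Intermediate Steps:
o = 1 (o = 3*(1/3) = 1)
n(m, M) = 1
N(x) = (1 + x)/(-4 + x) (N(x) = (1 + x)/(x - 4) = (1 + x)/(-4 + x))
1/N(f(5, 5)**2) = 1/((1 + 4**2)/(-4 + 4**2)) = 1/((1 + 16)/(-4 + 16)) = 1/(17/12) = 12/17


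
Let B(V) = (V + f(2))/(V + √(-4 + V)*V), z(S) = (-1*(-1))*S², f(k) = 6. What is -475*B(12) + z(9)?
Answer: 2559/14 - 1425*√2/7 ≈ -105.11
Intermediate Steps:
z(S) = S² (z(S) = 1*S² = S²)
B(V) = (6 + V)/(V + V*√(-4 + V)) (B(V) = (V + 6)/(V + √(-4 + V)*V) = (6 + V)/(V + V*√(-4 + V)))
-475*B(12) + z(9) = -475*(6 + 12)/(12*(1 + √(-4 + 12))) + 9² = -475*18/(12*(1 + √8)) + 81 = -475*18/(12*(1 + 2*√2)) + 81 = -1425/(2*(1 + 2*√2)) + 81 = 81 - 1425/(2*(1 + 2*√2))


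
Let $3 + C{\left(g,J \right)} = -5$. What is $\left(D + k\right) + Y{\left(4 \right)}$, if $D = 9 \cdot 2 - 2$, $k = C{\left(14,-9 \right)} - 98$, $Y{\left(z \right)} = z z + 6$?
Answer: $-68$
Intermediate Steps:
$C{\left(g,J \right)} = -8$ ($C{\left(g,J \right)} = -3 - 5 = -8$)
$Y{\left(z \right)} = 6 + z^{2}$ ($Y{\left(z \right)} = z^{2} + 6 = 6 + z^{2}$)
$k = -106$ ($k = -8 - 98 = -106$)
$D = 16$ ($D = 18 - 2 = 16$)
$\left(D + k\right) + Y{\left(4 \right)} = \left(16 - 106\right) + \left(6 + 4^{2}\right) = -90 + \left(6 + 16\right) = -90 + 22 = -68$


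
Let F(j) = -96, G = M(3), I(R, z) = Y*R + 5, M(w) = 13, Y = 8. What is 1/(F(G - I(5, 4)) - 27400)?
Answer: -1/27496 ≈ -3.6369e-5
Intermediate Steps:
I(R, z) = 5 + 8*R (I(R, z) = 8*R + 5 = 5 + 8*R)
G = 13
1/(F(G - I(5, 4)) - 27400) = 1/(-96 - 27400) = 1/(-27496) = -1/27496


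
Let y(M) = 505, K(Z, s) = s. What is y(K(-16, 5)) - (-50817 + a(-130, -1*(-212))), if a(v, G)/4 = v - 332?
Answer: 53170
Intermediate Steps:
a(v, G) = -1328 + 4*v (a(v, G) = 4*(v - 332) = 4*(-332 + v) = -1328 + 4*v)
y(K(-16, 5)) - (-50817 + a(-130, -1*(-212))) = 505 - (-50817 + (-1328 + 4*(-130))) = 505 - (-50817 + (-1328 - 520)) = 505 - (-50817 - 1848) = 505 - 1*(-52665) = 505 + 52665 = 53170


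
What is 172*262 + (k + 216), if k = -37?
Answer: 45243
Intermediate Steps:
172*262 + (k + 216) = 172*262 + (-37 + 216) = 45064 + 179 = 45243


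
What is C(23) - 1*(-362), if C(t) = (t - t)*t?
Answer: 362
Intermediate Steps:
C(t) = 0 (C(t) = 0*t = 0)
C(23) - 1*(-362) = 0 - 1*(-362) = 0 + 362 = 362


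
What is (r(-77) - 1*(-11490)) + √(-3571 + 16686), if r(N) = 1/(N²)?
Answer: 68124211/5929 + √13115 ≈ 11605.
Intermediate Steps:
r(N) = N⁻²
(r(-77) - 1*(-11490)) + √(-3571 + 16686) = ((-77)⁻² - 1*(-11490)) + √(-3571 + 16686) = (1/5929 + 11490) + √13115 = 68124211/5929 + √13115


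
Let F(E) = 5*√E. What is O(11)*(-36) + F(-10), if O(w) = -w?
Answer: 396 + 5*I*√10 ≈ 396.0 + 15.811*I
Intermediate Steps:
O(11)*(-36) + F(-10) = -1*11*(-36) + 5*√(-10) = -11*(-36) + 5*(I*√10) = 396 + 5*I*√10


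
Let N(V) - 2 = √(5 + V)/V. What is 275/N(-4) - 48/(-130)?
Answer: 71668/455 ≈ 157.51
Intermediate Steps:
N(V) = 2 + √(5 + V)/V
275/N(-4) - 48/(-130) = 275/(2 + √(5 - 4)/(-4)) - 48/(-130) = 275/(2 - √1/4) - 48*(-1/130) = 275/(2 - ¼*1) + 24/65 = 275/(2 - ¼) + 24/65 = 275/(7/4) + 24/65 = 275*(4/7) + 24/65 = 1100/7 + 24/65 = 71668/455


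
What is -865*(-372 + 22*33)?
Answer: -306210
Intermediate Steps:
-865*(-372 + 22*33) = -865*(-372 + 726) = -865*354 = -306210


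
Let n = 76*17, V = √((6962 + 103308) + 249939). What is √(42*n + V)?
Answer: √(54264 + √360209) ≈ 234.23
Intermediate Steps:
V = √360209 (V = √(110270 + 249939) = √360209 ≈ 600.17)
n = 1292
√(42*n + V) = √(42*1292 + √360209) = √(54264 + √360209)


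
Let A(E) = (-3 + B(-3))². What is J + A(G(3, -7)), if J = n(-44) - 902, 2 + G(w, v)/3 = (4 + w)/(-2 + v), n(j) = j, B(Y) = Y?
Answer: -910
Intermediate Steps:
G(w, v) = -6 + 3*(4 + w)/(-2 + v) (G(w, v) = -6 + 3*((4 + w)/(-2 + v)) = -6 + 3*(4 + w)/(-2 + v))
A(E) = 36 (A(E) = (-3 - 3)² = (-6)² = 36)
J = -946 (J = -44 - 902 = -946)
J + A(G(3, -7)) = -946 + 36 = -910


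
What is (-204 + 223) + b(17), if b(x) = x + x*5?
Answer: 121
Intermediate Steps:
b(x) = 6*x (b(x) = x + 5*x = 6*x)
(-204 + 223) + b(17) = (-204 + 223) + 6*17 = 19 + 102 = 121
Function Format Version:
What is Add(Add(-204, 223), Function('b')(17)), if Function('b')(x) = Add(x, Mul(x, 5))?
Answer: 121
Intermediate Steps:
Function('b')(x) = Mul(6, x) (Function('b')(x) = Add(x, Mul(5, x)) = Mul(6, x))
Add(Add(-204, 223), Function('b')(17)) = Add(Add(-204, 223), Mul(6, 17)) = Add(19, 102) = 121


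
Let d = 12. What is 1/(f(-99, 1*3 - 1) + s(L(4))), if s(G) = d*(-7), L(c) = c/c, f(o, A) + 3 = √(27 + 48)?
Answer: -29/2498 - 5*√3/7494 ≈ -0.012765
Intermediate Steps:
f(o, A) = -3 + 5*√3 (f(o, A) = -3 + √(27 + 48) = -3 + √75 = -3 + 5*√3)
L(c) = 1
s(G) = -84 (s(G) = 12*(-7) = -84)
1/(f(-99, 1*3 - 1) + s(L(4))) = 1/((-3 + 5*√3) - 84) = 1/(-87 + 5*√3)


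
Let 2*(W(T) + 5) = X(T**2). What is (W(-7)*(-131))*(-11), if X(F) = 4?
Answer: -4323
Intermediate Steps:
W(T) = -3 (W(T) = -5 + (1/2)*4 = -5 + 2 = -3)
(W(-7)*(-131))*(-11) = -3*(-131)*(-11) = 393*(-11) = -4323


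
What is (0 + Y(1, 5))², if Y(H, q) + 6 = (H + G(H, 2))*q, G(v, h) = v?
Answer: 16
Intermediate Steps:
Y(H, q) = -6 + 2*H*q (Y(H, q) = -6 + (H + H)*q = -6 + (2*H)*q = -6 + 2*H*q)
(0 + Y(1, 5))² = (0 + (-6 + 2*1*5))² = (0 + (-6 + 10))² = (0 + 4)² = 4² = 16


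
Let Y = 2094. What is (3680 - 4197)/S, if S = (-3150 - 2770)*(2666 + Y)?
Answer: 517/28179200 ≈ 1.8347e-5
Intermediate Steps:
S = -28179200 (S = (-3150 - 2770)*(2666 + 2094) = -5920*4760 = -28179200)
(3680 - 4197)/S = (3680 - 4197)/(-28179200) = -517*(-1/28179200) = 517/28179200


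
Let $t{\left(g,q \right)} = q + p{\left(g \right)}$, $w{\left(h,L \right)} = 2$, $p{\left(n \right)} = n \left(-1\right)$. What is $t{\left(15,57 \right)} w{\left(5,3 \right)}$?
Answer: $84$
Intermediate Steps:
$p{\left(n \right)} = - n$
$t{\left(g,q \right)} = q - g$
$t{\left(15,57 \right)} w{\left(5,3 \right)} = \left(57 - 15\right) 2 = 42 \cdot 2 = 84$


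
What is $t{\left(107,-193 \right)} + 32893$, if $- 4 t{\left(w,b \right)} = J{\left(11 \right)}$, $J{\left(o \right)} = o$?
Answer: $\frac{131561}{4} \approx 32890.0$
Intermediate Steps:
$t{\left(w,b \right)} = - \frac{11}{4}$ ($t{\left(w,b \right)} = \left(- \frac{1}{4}\right) 11 = - \frac{11}{4}$)
$t{\left(107,-193 \right)} + 32893 = - \frac{11}{4} + 32893 = \frac{131561}{4}$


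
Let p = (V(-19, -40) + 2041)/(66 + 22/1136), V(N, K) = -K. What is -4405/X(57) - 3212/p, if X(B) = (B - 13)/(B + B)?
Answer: -18714644251/1625261 ≈ -11515.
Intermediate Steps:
X(B) = (-13 + B)/(2*B) (X(B) = (-13 + B)/((2*B)) = (-13 + B)*(1/(2*B)) = (-13 + B)/(2*B))
p = 1182008/37499 (p = (-1*(-40) + 2041)/(66 + 22/1136) = (40 + 2041)/(66 + 22*(1/1136)) = 2081/(66 + 11/568) = 2081/(37499/568) = 2081*(568/37499) = 1182008/37499 ≈ 31.521)
-4405/X(57) - 3212/p = -4405*114/(-13 + 57) - 3212/1182008/37499 = -4405/((½)*(1/57)*44) - 3212*37499/1182008 = -4405/22/57 - 30111697/295502 = -4405*57/22 - 30111697/295502 = -251085/22 - 30111697/295502 = -18714644251/1625261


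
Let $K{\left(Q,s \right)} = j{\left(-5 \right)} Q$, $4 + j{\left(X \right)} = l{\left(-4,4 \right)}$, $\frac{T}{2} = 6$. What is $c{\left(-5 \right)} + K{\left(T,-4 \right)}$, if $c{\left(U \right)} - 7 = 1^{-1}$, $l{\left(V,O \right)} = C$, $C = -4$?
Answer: $-88$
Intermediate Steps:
$T = 12$ ($T = 2 \cdot 6 = 12$)
$l{\left(V,O \right)} = -4$
$j{\left(X \right)} = -8$ ($j{\left(X \right)} = -4 - 4 = -8$)
$c{\left(U \right)} = 8$ ($c{\left(U \right)} = 7 + 1^{-1} = 7 + 1 = 8$)
$K{\left(Q,s \right)} = - 8 Q$
$c{\left(-5 \right)} + K{\left(T,-4 \right)} = 8 - 96 = -88$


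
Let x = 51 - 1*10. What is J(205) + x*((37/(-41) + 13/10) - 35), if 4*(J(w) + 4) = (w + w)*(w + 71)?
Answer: 268673/10 ≈ 26867.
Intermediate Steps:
J(w) = -4 + w*(71 + w)/2 (J(w) = -4 + ((w + w)*(w + 71))/4 = -4 + ((2*w)*(71 + w))/4 = -4 + (2*w*(71 + w))/4 = -4 + w*(71 + w)/2)
x = 41 (x = 51 - 10 = 41)
J(205) + x*((37/(-41) + 13/10) - 35) = (-4 + (½)*205² + (71/2)*205) + 41*((37/(-41) + 13/10) - 35) = (-4 + (½)*42025 + 14555/2) + 41*((37*(-1/41) + 13*(⅒)) - 35) = (-4 + 42025/2 + 14555/2) + 41*((-37/41 + 13/10) - 35) = 28286 + 41*(163/410 - 35) = 28286 + 41*(-14187/410) = 28286 - 14187/10 = 268673/10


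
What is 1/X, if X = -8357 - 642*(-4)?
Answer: -1/5789 ≈ -0.00017274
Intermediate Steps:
X = -5789 (X = -8357 + 2568 = -5789)
1/X = 1/(-5789) = -1/5789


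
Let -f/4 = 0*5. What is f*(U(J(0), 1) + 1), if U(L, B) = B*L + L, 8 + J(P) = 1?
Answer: 0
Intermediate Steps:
J(P) = -7 (J(P) = -8 + 1 = -7)
U(L, B) = L + B*L
f = 0 (f = -0*5 = -4*0 = 0)
f*(U(J(0), 1) + 1) = 0*(-7*(1 + 1) + 1) = 0*(-7*2 + 1) = 0*(-14 + 1) = 0*(-13) = 0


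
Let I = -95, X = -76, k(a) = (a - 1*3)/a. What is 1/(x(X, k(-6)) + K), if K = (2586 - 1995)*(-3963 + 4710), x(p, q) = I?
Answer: 1/441382 ≈ 2.2656e-6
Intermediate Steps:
k(a) = (-3 + a)/a (k(a) = (a - 3)/a = (-3 + a)/a)
x(p, q) = -95
K = 441477 (K = 591*747 = 441477)
1/(x(X, k(-6)) + K) = 1/(-95 + 441477) = 1/441382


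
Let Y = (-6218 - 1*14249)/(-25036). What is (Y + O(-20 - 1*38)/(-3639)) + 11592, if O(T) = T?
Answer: 1056176729869/91106004 ≈ 11593.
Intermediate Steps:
Y = 20467/25036 (Y = (-6218 - 14249)*(-1/25036) = -20467*(-1/25036) = 20467/25036 ≈ 0.81750)
(Y + O(-20 - 1*38)/(-3639)) + 11592 = (20467/25036 + (-20 - 1*38)/(-3639)) + 11592 = (20467/25036 + (-20 - 38)*(-1/3639)) + 11592 = (20467/25036 - 58*(-1/3639)) + 11592 = (20467/25036 + 58/3639) + 11592 = 75931501/91106004 + 11592 = 1056176729869/91106004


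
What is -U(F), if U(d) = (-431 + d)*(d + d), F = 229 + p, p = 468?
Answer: -370804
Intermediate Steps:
F = 697 (F = 229 + 468 = 697)
U(d) = 2*d*(-431 + d) (U(d) = (-431 + d)*(2*d) = 2*d*(-431 + d))
-U(F) = -2*697*(-431 + 697) = -2*697*266 = -1*370804 = -370804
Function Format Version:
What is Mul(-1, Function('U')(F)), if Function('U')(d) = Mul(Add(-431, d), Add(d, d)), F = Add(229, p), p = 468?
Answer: -370804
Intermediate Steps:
F = 697 (F = Add(229, 468) = 697)
Function('U')(d) = Mul(2, d, Add(-431, d)) (Function('U')(d) = Mul(Add(-431, d), Mul(2, d)) = Mul(2, d, Add(-431, d)))
Mul(-1, Function('U')(F)) = Mul(-1, Mul(2, 697, Add(-431, 697))) = Mul(-1, Mul(2, 697, 266)) = Mul(-1, 370804) = -370804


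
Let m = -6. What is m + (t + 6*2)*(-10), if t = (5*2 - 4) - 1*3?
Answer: -156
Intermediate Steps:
t = 3 (t = (10 - 4) - 3 = 6 - 3 = 3)
m + (t + 6*2)*(-10) = -6 + (3 + 6*2)*(-10) = -6 + (3 + 12)*(-10) = -6 + 15*(-10) = -6 - 150 = -156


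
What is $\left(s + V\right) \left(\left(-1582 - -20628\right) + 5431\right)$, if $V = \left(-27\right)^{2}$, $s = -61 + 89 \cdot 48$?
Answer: $120916380$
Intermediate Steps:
$s = 4211$ ($s = -61 + 4272 = 4211$)
$V = 729$
$\left(s + V\right) \left(\left(-1582 - -20628\right) + 5431\right) = \left(4211 + 729\right) \left(\left(-1582 - -20628\right) + 5431\right) = 4940 \left(\left(-1582 + 20628\right) + 5431\right) = 4940 \left(19046 + 5431\right) = 4940 \cdot 24477 = 120916380$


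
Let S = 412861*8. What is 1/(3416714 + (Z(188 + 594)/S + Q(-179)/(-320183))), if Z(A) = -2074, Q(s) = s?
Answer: 528764294252/1806636366834506633 ≈ 2.9268e-7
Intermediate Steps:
S = 3302888
1/(3416714 + (Z(188 + 594)/S + Q(-179)/(-320183))) = 1/(3416714 + (-2074/3302888 - 179/(-320183))) = 1/(3416714 + (-2074*1/3302888 - 179*(-1/320183))) = 1/(3416714 + (-1037/1651444 + 179/320183)) = 1/(3416714 - 36421295/528764294252) = 1/(1806636366834506633/528764294252) = 528764294252/1806636366834506633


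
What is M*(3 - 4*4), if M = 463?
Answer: -6019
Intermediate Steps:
M*(3 - 4*4) = 463*(3 - 4*4) = 463*(3 - 16) = 463*(-13) = -6019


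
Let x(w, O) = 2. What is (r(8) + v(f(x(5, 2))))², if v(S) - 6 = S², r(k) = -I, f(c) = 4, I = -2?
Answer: 576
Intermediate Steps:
r(k) = 2 (r(k) = -1*(-2) = 2)
v(S) = 6 + S²
(r(8) + v(f(x(5, 2))))² = (2 + (6 + 4²))² = (2 + (6 + 16))² = (2 + 22)² = 24² = 576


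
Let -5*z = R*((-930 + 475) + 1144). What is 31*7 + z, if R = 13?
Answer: -7872/5 ≈ -1574.4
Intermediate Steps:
z = -8957/5 (z = -13*((-930 + 475) + 1144)/5 = -13*(-455 + 1144)/5 = -13*689/5 = -⅕*8957 = -8957/5 ≈ -1791.4)
31*7 + z = 31*7 - 8957/5 = 217 - 8957/5 = -7872/5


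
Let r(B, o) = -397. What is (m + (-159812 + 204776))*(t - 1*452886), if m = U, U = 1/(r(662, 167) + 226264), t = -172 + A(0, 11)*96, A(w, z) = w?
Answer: -4601204397676762/225867 ≈ -2.0371e+10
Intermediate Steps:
t = -172 (t = -172 + 0*96 = -172 + 0 = -172)
U = 1/225867 (U = 1/(-397 + 226264) = 1/225867 ≈ 4.4274e-6)
m = 1/225867 ≈ 4.4274e-6
(m + (-159812 + 204776))*(t - 1*452886) = (1/225867 + (-159812 + 204776))*(-172 - 1*452886) = (1/225867 + 44964)*(-172 - 452886) = (10155883789/225867)*(-453058) = -4601204397676762/225867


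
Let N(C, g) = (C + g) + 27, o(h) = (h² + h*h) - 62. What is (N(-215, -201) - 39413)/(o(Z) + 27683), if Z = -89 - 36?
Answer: -39802/58871 ≈ -0.67609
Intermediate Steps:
Z = -125
o(h) = -62 + 2*h² (o(h) = (h² + h²) - 62 = 2*h² - 62 = -62 + 2*h²)
N(C, g) = 27 + C + g
(N(-215, -201) - 39413)/(o(Z) + 27683) = ((27 - 215 - 201) - 39413)/((-62 + 2*(-125)²) + 27683) = (-389 - 39413)/((-62 + 2*15625) + 27683) = -39802/((-62 + 31250) + 27683) = -39802/(31188 + 27683) = -39802/58871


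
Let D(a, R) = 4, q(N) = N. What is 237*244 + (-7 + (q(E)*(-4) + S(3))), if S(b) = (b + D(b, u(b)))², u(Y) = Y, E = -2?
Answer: 57878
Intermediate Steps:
S(b) = (4 + b)² (S(b) = (b + 4)² = (4 + b)²)
237*244 + (-7 + (q(E)*(-4) + S(3))) = 237*244 + (-7 + (-2*(-4) + (4 + 3)²)) = 57828 + (-7 + (8 + 7²)) = 57828 + (-7 + (8 + 49)) = 57828 + (-7 + 57) = 57828 + 50 = 57878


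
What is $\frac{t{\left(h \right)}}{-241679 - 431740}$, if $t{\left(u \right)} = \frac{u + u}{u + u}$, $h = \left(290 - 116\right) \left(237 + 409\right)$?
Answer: $- \frac{1}{673419} \approx -1.485 \cdot 10^{-6}$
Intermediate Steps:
$h = 112404$ ($h = 174 \cdot 646 = 112404$)
$t{\left(u \right)} = 1$ ($t{\left(u \right)} = \frac{2 u}{2 u} = 2 u \frac{1}{2 u} = 1$)
$\frac{t{\left(h \right)}}{-241679 - 431740} = 1 \frac{1}{-241679 - 431740} = 1 \frac{1}{-673419} = 1 \left(- \frac{1}{673419}\right) = - \frac{1}{673419}$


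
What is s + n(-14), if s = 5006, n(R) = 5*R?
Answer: 4936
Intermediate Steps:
s + n(-14) = 5006 + 5*(-14) = 5006 - 70 = 4936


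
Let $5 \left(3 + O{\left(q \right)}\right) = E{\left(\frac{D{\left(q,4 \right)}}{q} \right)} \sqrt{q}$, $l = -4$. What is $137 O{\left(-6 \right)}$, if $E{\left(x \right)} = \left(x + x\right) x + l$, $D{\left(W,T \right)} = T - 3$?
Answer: $-411 - \frac{9727 i \sqrt{6}}{90} \approx -411.0 - 264.74 i$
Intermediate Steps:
$D{\left(W,T \right)} = -3 + T$ ($D{\left(W,T \right)} = T - 3 = -3 + T$)
$E{\left(x \right)} = -4 + 2 x^{2}$ ($E{\left(x \right)} = \left(x + x\right) x - 4 = 2 x x - 4 = 2 x^{2} - 4 = -4 + 2 x^{2}$)
$O{\left(q \right)} = -3 + \frac{\sqrt{q} \left(-4 + \frac{2}{q^{2}}\right)}{5}$ ($O{\left(q \right)} = -3 + \frac{\left(-4 + 2 \left(\frac{-3 + 4}{q}\right)^{2}\right) \sqrt{q}}{5} = -3 + \frac{\left(-4 + 2 \left(1 \frac{1}{q}\right)^{2}\right) \sqrt{q}}{5} = -3 + \frac{\left(-4 + 2 \left(\frac{1}{q}\right)^{2}\right) \sqrt{q}}{5} = -3 + \frac{\left(-4 + \frac{2}{q^{2}}\right) \sqrt{q}}{5} = -3 + \frac{\sqrt{q} \left(-4 + \frac{2}{q^{2}}\right)}{5}$)
$137 O{\left(-6 \right)} = 137 \left(-3 - \frac{4 \sqrt{-6}}{5} + \frac{2}{5 \left(- 6 i \sqrt{6}\right)}\right) = 137 \left(-3 - \frac{4 i \sqrt{6}}{5} + \frac{2 \frac{i \sqrt{6}}{36}}{5}\right) = 137 \left(-3 - \frac{4 i \sqrt{6}}{5} + \frac{i \sqrt{6}}{90}\right) = 137 \left(-3 - \frac{71 i \sqrt{6}}{90}\right) = -411 - \frac{9727 i \sqrt{6}}{90}$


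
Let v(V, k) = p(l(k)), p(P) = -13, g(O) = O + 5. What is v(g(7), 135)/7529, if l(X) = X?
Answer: -13/7529 ≈ -0.0017267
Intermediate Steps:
g(O) = 5 + O
v(V, k) = -13
v(g(7), 135)/7529 = -13/7529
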